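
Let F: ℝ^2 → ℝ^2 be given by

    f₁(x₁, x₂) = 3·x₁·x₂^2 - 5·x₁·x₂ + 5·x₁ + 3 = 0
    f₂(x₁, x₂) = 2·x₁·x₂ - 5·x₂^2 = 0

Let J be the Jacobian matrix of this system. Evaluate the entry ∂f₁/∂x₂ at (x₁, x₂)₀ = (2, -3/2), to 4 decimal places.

-28.0000

∂f₁/∂x₂ = 6·x₁·x₂ - 5·x₁.
At (2, -3/2) this is -28.0000.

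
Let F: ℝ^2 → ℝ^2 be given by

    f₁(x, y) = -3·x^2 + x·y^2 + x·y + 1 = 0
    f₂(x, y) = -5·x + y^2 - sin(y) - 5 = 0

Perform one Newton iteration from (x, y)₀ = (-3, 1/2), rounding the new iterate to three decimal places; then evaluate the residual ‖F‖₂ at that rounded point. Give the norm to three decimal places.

8.782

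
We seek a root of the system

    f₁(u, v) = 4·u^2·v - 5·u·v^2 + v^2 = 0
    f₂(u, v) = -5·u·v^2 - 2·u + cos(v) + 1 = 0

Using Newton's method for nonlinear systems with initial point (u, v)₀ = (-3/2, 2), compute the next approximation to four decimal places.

(-1.2946, 1.0009)

At (-3/2, 2): F = (52.0000, 33.583853).
Jacobian J = [[8·u·v - 5·v^2, 4·u^2 - 10·u·v + 2·v], [-5·v^2 - 2, -10·u·v - sin(v)]].
At the point, J = [[-44.0000, 43.0000], [-22.0000, 29.090703]] (det J = -333.990913).
Solving J·Δ = −F gives Δ = (0.2054, -0.9991).
Then the next iterate is (u, v)₁ = (-1.2946, 1.0009).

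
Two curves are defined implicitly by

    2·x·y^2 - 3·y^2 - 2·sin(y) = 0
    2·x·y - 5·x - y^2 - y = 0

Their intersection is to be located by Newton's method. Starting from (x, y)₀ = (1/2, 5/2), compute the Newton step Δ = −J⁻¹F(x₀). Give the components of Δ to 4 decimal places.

(-0.0799, -1.7500)

At (1/2, 5/2): F = (-13.696944, -8.7500).
Jacobian J = [[2·y^2, 4·x·y - 6·y - 2·cos(y)], [2·y - 5, 2·x - 2·y - 1]].
At the point, J = [[12.5000, -8.397713], [0.0000, -5.0000]] (det J = -62.5000).
Solving J·Δ = −F gives Δ = (-0.0799, -1.7500).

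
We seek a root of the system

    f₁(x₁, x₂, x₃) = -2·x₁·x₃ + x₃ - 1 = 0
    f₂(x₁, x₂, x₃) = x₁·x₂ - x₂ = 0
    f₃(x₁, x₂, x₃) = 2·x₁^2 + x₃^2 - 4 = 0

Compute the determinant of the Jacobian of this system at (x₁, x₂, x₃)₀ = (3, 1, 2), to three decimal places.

88.000

J = [[-2·x₃, 0, -2·x₁ + 1], [x₂, x₁ - 1, 0], [4·x₁, 0, 2·x₃]].
At the point, J = [[-4.000, 0.000, -5.000], [1.000, 2.000, 0.000], [12.000, 0.000, 4.000]].
det J = 88.000.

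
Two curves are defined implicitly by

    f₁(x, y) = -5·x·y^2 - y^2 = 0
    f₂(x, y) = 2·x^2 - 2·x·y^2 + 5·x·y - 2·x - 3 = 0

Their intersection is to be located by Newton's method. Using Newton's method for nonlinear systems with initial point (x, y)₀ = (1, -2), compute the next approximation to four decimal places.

At (1, -2): F = (-24.0000, -21.0000).
Jacobian J = [[-5·y^2, -10·x·y - 2·y], [4·x - 2·y^2 + 5·y - 2, -4·x·y + 5·x]].
At the point, J = [[-20.0000, 24.0000], [-16.0000, 13.0000]] (det J = 124.0000).
Solving J·Δ = −F gives Δ = (-1.5484, -0.2903).
Then the next iterate is (x, y)₁ = (-0.5484, -2.2903).

(-0.5484, -2.2903)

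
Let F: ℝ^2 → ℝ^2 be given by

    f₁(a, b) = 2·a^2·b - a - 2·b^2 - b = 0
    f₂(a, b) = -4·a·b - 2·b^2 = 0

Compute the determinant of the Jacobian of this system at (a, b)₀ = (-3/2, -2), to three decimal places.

J = [[4·a·b - 1, 2·a^2 - 4·b - 1], [-4·b, -4·a - 4·b]].
At the point, J = [[11.000, 11.500], [8.000, 14.000]].
det J = 62.000.

62.000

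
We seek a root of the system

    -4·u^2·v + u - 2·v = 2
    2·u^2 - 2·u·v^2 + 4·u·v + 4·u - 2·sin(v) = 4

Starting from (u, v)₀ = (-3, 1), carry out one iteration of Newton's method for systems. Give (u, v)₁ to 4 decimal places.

(-3.6646, -0.5688)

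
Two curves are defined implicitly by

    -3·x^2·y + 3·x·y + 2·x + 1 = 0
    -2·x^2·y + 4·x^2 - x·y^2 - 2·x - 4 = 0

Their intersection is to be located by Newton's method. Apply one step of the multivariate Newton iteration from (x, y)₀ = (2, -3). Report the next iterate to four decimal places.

(1.3931, -2.1000)

At (2, -3): F = (23.0000, 14.0000).
Jacobian J = [[-6·x·y + 3·y + 2, -3·x^2 + 3·x], [-4·x·y + 8·x - y^2 - 2, -2·x^2 - 2·x·y]].
At the point, J = [[29.0000, -6.0000], [29.0000, 4.0000]] (det J = 290.0000).
Solving J·Δ = −F gives Δ = (-0.6069, 0.9000).
Then the next iterate is (x, y)₁ = (1.3931, -2.1000).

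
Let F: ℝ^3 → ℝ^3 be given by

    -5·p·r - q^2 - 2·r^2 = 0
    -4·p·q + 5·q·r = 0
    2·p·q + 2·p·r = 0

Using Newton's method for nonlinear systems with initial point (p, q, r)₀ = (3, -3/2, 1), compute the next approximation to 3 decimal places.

At (3, -3/2, 1): F = (-19.250, 10.500, -3.000).
Jacobian J = [[-5·r, -2·q, -5·p - 4·r], [-4·q, -4·p + 5·r, 5·q], [2·q + 2·r, 2·p, 2·p]].
At the point, J = [[-5.000, 3.000, -19.000], [6.000, -7.000, -7.500], [-1.000, 6.000, 6.000]] (det J = -651.500).
Solving J·Δ = −F gives Δ = (-1.500, 0.750, -0.500).
Then the next iterate is (p, q, r)₁ = (1.500, -0.750, 0.500).

(1.500, -0.750, 0.500)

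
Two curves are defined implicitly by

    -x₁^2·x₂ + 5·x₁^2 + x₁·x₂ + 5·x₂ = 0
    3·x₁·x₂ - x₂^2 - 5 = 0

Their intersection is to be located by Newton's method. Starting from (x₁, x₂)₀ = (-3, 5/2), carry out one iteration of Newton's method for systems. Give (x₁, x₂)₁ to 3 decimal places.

(-0.269, 1.552)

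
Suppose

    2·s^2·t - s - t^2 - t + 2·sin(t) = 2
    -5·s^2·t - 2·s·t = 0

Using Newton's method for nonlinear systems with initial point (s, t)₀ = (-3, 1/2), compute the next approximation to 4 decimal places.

(-0.8746, 0.7630)

At (-3, 1/2): F = (10.208851, -19.5000).
Jacobian J = [[4·s·t - 1, 2·s^2 - 2·t + 2·cos(t) - 1], [-10·s·t - 2·t, -5·s^2 - 2·s]].
At the point, J = [[-7.0000, 17.755165], [14.0000, -39.0000]] (det J = 24.427688).
Solving J·Δ = −F gives Δ = (2.1254, 0.2630).
Then the next iterate is (s, t)₁ = (-0.8746, 0.7630).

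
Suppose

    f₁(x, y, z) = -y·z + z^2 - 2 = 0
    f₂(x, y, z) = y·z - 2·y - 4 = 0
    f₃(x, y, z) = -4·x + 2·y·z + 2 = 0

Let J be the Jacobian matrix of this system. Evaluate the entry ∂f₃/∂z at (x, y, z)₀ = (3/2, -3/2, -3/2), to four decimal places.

-3.0000

∂f₃/∂z = 2·y.
At (3/2, -3/2, -3/2) this is -3.0000.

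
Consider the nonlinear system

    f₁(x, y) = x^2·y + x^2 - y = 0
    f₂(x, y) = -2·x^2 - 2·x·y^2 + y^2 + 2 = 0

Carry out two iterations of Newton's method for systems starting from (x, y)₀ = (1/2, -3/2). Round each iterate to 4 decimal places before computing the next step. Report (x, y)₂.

(0.9410, 1.9239)

At (1/2, -3/2): F = (1.3750, 1.5000).
Jacobian J = [[2·x·y + 2·x, x^2 - 1], [-4·x - 2·y^2, -4·x·y + 2·y]].
At the point, J = [[-0.5000, -0.7500], [-6.5000, 0.0000]] (det J = -4.8750).
Solving J·Δ = −F gives Δ = (0.2308, 1.6795).
Then the next iterate is (x, y)₁ = (0.7308, 0.1795).
Round to (0.7308, 0.1795) and repeat: F = (0.450434, 0.916990), J = [[1.723957, -0.465931], [-2.987640, -0.165714]].
Δ = (0.2102, 1.7444), so (x, y)₂ = (0.9410, 1.9239).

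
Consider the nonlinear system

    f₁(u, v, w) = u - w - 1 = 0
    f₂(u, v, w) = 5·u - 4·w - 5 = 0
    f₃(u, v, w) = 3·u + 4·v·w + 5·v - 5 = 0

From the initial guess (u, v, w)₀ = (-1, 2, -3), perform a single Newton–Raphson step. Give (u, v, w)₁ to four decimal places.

At (-1, 2, -3): F = (1.0000, 2.0000, -22.0000).
Jacobian J = [[1, 0, -1], [5, 0, -4], [3, 4·w + 5, 4·v]].
At the point, J = [[1.0000, 0.0000, -1.0000], [5.0000, 0.0000, -4.0000], [3.0000, -7.0000, 8.0000]] (det J = 7.0000).
Solving J·Δ = −F gives Δ = (2.0000, 1.1429, 3.0000).
Then the next iterate is (u, v, w)₁ = (1.0000, 3.1429, 0.0000).

(1.0000, 3.1429, 0.0000)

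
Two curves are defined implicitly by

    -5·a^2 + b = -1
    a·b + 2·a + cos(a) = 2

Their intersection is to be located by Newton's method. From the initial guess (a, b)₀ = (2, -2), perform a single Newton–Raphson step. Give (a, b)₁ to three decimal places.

(0.987, -1.252)

At (2, -2): F = (-21.000, -2.41615).
Jacobian J = [[-10·a, 1], [b - sin(a) + 2, a]].
At the point, J = [[-20.000, 1.000], [-0.90930, 2.000]] (det J = -39.09070).
Solving J·Δ = −F gives Δ = (-1.013, 0.748).
Then the next iterate is (a, b)₁ = (0.987, -1.252).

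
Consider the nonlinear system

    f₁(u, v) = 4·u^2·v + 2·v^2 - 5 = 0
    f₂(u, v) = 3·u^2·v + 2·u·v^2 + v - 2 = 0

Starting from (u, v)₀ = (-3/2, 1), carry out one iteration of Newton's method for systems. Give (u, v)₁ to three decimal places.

At (-3/2, 1): F = (6.000, 2.750).
Jacobian J = [[8·u·v, 4·u^2 + 4·v], [6·u·v + 2·v^2, 3·u^2 + 4·u·v + 1]].
At the point, J = [[-12.000, 13.000], [-7.000, 1.750]] (det J = 70.000).
Solving J·Δ = −F gives Δ = (0.361, -0.129).
Then the next iterate is (u, v)₁ = (-1.139, 0.871).

(-1.139, 0.871)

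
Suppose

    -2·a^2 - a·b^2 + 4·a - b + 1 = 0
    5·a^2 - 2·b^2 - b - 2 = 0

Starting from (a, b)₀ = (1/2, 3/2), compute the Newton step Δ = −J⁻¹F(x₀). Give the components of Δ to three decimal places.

(1.123, -0.162)

At (1/2, 3/2): F = (-0.125, -6.750).
Jacobian J = [[-4·a - b^2 + 4, -2·a·b - 1], [10·a, -4·b - 1]].
At the point, J = [[-0.250, -2.500], [5.000, -7.000]] (det J = 14.250).
Solving J·Δ = −F gives Δ = (1.123, -0.162).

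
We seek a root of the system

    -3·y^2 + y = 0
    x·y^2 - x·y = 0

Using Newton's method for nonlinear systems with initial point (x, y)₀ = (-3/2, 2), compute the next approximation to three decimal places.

(-2.045, 1.091)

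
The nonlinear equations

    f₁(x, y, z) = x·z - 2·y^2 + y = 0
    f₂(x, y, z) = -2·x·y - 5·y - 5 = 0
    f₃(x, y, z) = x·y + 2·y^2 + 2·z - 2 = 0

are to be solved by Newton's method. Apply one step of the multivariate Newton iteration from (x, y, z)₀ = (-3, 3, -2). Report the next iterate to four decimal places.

(-3.0286, 4.8286, -11.6857)

At (-3, 3, -2): F = (-9.0000, -2.0000, 3.0000).
Jacobian J = [[z, -4·y + 1, x], [-2·y, -2·x - 5, 0], [y, x + 4·y, 2]].
At the point, J = [[-2.0000, -11.0000, -3.0000], [-6.0000, 1.0000, 0.0000], [3.0000, 9.0000, 2.0000]] (det J = 35.0000).
Solving J·Δ = −F gives Δ = (-0.0286, 1.8286, -9.6857).
Then the next iterate is (x, y, z)₁ = (-3.0286, 4.8286, -11.6857).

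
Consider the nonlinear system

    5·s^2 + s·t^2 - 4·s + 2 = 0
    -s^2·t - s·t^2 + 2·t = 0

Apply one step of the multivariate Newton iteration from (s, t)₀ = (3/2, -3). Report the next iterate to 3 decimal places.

At (3/2, -3): F = (20.750, -12.750).
Jacobian J = [[10·s + t^2 - 4, 2·s·t], [-2·s·t - t^2, -s^2 - 2·s·t + 2]].
At the point, J = [[20.000, -9.000], [0.000, 8.750]] (det J = 175.000).
Solving J·Δ = −F gives Δ = (-0.382, 1.457).
Then the next iterate is (s, t)₁ = (1.118, -1.543).

(1.118, -1.543)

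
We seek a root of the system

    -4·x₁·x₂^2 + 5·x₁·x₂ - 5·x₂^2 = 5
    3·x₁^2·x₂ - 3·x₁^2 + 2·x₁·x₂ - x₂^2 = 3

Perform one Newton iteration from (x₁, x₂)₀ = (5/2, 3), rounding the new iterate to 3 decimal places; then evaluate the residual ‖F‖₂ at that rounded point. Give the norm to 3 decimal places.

At (5/2, 3): F = (-102.500, 40.500).
Jacobian J = [[-4·x₂^2 + 5·x₂, -8·x₁·x₂ + 5·x₁ - 10·x₂], [6·x₁·x₂ - 6·x₁ + 2·x₂, 3·x₁^2 + 2·x₁ - 2·x₂]].
At the point, J = [[-21.000, -77.500], [36.000, 17.750]] (det J = 2417.250).
Solving J·Δ = −F gives Δ = (-0.546, -1.175).
Then the next iterate is (x₁, x₂)₁ = (1.954, 1.825).
Re-evaluating at (1.954, 1.825): F = (-29.85504, 10.25131), so ‖F‖₂ = 31.566.

31.566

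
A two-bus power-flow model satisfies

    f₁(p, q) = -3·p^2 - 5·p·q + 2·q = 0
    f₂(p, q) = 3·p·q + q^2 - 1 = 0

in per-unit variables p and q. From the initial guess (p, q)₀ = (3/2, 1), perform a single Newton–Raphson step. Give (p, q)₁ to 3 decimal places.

(0.763, 0.648)

At (3/2, 1): F = (-12.250, 4.500).
Jacobian J = [[-6·p - 5·q, -5·p + 2], [3·q, 3·p + 2·q]].
At the point, J = [[-14.000, -5.500], [3.000, 6.500]] (det J = -74.500).
Solving J·Δ = −F gives Δ = (-0.737, -0.352).
Then the next iterate is (p, q)₁ = (0.763, 0.648).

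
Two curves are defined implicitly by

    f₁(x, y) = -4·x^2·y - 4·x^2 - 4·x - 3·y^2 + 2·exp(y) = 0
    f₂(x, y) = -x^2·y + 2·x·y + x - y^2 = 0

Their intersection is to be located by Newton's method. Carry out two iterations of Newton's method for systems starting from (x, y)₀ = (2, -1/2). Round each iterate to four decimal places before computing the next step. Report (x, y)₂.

(7.5038, -5.4005)

At (2, -1/2): F = (-15.536939, 1.7500).
Jacobian J = [[-8·x·y - 8·x - 4, -4·x^2 - 6·y + 2·exp(y)], [-2·x·y + 2·y + 1, -x^2 + 2·x - 2·y]].
At the point, J = [[-12.0000, -11.786939], [2.0000, 1.0000]] (det J = 11.573877).
Solving J·Δ = −F gives Δ = (-0.4398, -0.8704).
Then the next iterate is (x, y)₁ = (1.5602, -1.3704).
Round to (1.5602, -1.3704) and repeat: F = (-7.760231, -1.258132), J = [[0.623185, -1.006485], [2.535396, 3.426976]].
Δ = (5.9436, -4.0301), so (x, y)₂ = (7.5038, -5.4005).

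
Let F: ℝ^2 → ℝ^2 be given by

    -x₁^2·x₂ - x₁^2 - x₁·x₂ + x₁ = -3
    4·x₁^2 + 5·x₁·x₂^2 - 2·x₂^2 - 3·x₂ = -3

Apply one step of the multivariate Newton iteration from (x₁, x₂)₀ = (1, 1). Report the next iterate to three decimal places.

(-0.214, 3.929)

At (1, 1): F = (1.000, 7.000).
Jacobian J = [[-2·x₁·x₂ - 2·x₁ - x₂ + 1, -x₁^2 - x₁], [8·x₁ + 5·x₂^2, 10·x₁·x₂ - 4·x₂ - 3]].
At the point, J = [[-4.000, -2.000], [13.000, 3.000]] (det J = 14.000).
Solving J·Δ = −F gives Δ = (-1.214, 2.929).
Then the next iterate is (x₁, x₂)₁ = (-0.214, 3.929).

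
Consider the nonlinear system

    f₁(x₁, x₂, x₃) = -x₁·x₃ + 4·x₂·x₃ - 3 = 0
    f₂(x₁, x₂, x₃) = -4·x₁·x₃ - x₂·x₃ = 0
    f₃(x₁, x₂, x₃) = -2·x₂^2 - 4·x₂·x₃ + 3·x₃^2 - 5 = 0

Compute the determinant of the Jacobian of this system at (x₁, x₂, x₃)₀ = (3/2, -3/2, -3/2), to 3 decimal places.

-573.750

J = [[-x₃, 4·x₃, -x₁ + 4·x₂], [-4·x₃, -x₃, -4·x₁ - x₂], [0, -4·x₂ - 4·x₃, -4·x₂ + 6·x₃]].
At the point, J = [[1.500, -6.000, -7.500], [6.000, 1.500, -4.500], [0.000, 12.000, -3.000]].
det J = -573.750.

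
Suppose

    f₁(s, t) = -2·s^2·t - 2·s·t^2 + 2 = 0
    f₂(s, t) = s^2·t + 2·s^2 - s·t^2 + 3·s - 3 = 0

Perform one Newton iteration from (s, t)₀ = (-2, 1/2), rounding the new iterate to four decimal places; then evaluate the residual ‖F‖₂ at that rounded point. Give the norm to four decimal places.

0.2795

At (-2, 1/2): F = (-1.0000, 1.5000).
Jacobian J = [[-4·s·t - 2·t^2, -2·s^2 - 4·s·t], [2·s·t + 4·s - t^2 + 3, s^2 - 2·s·t]].
At the point, J = [[3.5000, -4.0000], [-7.2500, 6.0000]] (det J = -8.0000).
Solving J·Δ = −F gives Δ = (0.0000, -0.2500).
Then the next iterate is (s, t)₁ = (-2.0000, 0.2500).
Re-evaluating at (-2.0000, 0.2500): F = (0.2500, 0.1250), so ‖F‖₂ = 0.2795.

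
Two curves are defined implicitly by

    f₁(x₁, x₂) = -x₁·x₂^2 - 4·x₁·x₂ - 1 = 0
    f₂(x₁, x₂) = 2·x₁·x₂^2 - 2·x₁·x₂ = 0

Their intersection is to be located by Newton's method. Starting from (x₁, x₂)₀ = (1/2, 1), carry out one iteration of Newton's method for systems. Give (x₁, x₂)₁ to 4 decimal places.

(-0.2000, 1.0000)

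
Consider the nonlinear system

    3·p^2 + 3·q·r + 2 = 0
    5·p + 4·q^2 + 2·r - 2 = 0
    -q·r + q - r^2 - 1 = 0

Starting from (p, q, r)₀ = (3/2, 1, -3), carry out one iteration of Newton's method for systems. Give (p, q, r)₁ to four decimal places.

At (3/2, 1, -3): F = (-0.2500, 3.5000, -6.0000).
Jacobian J = [[6·p, 3·r, 3·q], [5, 8·q, 2], [0, -r + 1, -q - 2·r]].
At the point, J = [[9.0000, -9.0000, 3.0000], [5.0000, 8.0000, 2.0000], [0.0000, 4.0000, 5.0000]] (det J = 573.0000).
Solving J·Δ = −F gives Δ = (-0.7740, -0.3172, 1.4538).
Then the next iterate is (p, q, r)₁ = (0.7260, 0.6828, -1.5462).

(0.7260, 0.6828, -1.5462)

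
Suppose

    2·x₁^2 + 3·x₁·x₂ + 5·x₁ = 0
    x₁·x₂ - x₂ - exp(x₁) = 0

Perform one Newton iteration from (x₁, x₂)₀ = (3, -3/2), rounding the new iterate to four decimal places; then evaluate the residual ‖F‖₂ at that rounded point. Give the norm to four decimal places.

9.5263

At (3, -3/2): F = (19.5000, -23.085537).
Jacobian J = [[4·x₁ + 3·x₂ + 5, 3·x₁], [x₂ - exp(x₁), x₁ - 1]].
At the point, J = [[12.5000, 9.0000], [-21.585537, 2.0000]] (det J = 219.269832).
Solving J·Δ = −F gives Δ = (-1.1254, -0.6036).
Then the next iterate is (x₁, x₂)₁ = (1.8746, -2.1036).
Re-evaluating at (1.8746, -2.1036): F = (4.571025, -8.358020), so ‖F‖₂ = 9.5263.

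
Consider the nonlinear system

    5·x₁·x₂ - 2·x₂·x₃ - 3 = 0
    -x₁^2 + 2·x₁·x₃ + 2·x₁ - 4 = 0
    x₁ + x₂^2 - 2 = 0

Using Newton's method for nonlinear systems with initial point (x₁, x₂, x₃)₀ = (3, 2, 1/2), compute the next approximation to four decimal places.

At (3, 2, 1/2): F = (25.0000, -4.0000, 5.0000).
Jacobian J = [[5·x₂, 5·x₁ - 2·x₃, -2·x₂], [-2·x₁ + 2·x₃ + 2, 0, 2·x₁], [1, 2·x₂, 0]].
At the point, J = [[10.0000, 14.0000, -4.0000], [-3.0000, 0.0000, 6.0000], [1.0000, 4.0000, 0.0000]] (det J = -108.0000).
Solving J·Δ = −F gives Δ = (-1.0741, -0.9815, 0.1296).
Then the next iterate is (x₁, x₂, x₃)₁ = (1.9259, 1.0185, 0.6296).

(1.9259, 1.0185, 0.6296)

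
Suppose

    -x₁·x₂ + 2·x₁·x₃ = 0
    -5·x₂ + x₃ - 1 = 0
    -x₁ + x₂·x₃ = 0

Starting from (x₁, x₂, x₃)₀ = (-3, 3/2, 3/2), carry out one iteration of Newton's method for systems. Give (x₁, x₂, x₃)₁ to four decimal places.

(-2.5000, -0.1944, 0.0278)

At (-3, 3/2, 3/2): F = (-4.5000, -7.0000, 5.2500).
Jacobian J = [[-x₂ + 2·x₃, -x₁, 2·x₁], [0, -5, 1], [-1, x₃, x₂]].
At the point, J = [[1.5000, 3.0000, -6.0000], [0.0000, -5.0000, 1.0000], [-1.0000, 1.5000, 1.5000]] (det J = 13.5000).
Solving J·Δ = −F gives Δ = (0.5000, -1.6944, -1.4722).
Then the next iterate is (x₁, x₂, x₃)₁ = (-2.5000, -0.1944, 0.0278).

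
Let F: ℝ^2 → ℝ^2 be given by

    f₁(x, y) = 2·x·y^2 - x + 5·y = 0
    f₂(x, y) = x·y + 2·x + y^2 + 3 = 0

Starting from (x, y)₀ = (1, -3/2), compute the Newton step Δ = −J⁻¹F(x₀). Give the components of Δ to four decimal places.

At (1, -3/2): F = (-4.0000, 5.7500).
Jacobian J = [[2·y^2 - 1, 4·x·y + 5], [y + 2, x + 2·y]].
At the point, J = [[3.5000, -1.0000], [0.5000, -2.0000]] (det J = -6.5000).
Solving J·Δ = −F gives Δ = (2.1154, 3.4038).

(2.1154, 3.4038)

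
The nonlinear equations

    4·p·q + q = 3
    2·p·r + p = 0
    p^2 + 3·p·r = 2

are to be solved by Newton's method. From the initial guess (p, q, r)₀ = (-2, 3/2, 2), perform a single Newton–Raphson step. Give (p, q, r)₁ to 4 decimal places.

(-1.0909, 0.3506, 0.6364)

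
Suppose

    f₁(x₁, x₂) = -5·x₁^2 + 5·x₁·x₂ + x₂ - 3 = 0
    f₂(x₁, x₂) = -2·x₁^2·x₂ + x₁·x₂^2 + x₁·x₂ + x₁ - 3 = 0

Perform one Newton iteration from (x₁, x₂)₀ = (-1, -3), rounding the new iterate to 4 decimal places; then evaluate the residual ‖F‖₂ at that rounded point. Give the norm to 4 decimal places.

At (-1, -3): F = (4.0000, -4.0000).
Jacobian J = [[-10·x₁ + 5·x₂, 5·x₁ + 1], [-4·x₁·x₂ + x₂^2 + x₂ + 1, -2·x₁^2 + 2·x₁·x₂ + x₁]].
At the point, J = [[-5.0000, -4.0000], [-5.0000, 3.0000]] (det J = -35.0000).
Solving J·Δ = −F gives Δ = (-0.1143, 1.1429).
Then the next iterate is (x₁, x₂)₁ = (-1.1143, -1.8571).
Re-evaluating at (-1.1143, -1.8571): F = (-0.718590, -1.276164), so ‖F‖₂ = 1.4646.

1.4646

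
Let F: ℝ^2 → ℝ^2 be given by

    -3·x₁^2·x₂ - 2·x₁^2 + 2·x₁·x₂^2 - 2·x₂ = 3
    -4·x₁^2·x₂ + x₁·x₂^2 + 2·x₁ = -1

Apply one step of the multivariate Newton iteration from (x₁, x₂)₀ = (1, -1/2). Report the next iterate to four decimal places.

At (1, -1/2): F = (-2.0000, 5.2500).
Jacobian J = [[-6·x₁·x₂ - 4·x₁ + 2·x₂^2, -3·x₁^2 + 4·x₁·x₂ - 2], [-8·x₁·x₂ + x₂^2 + 2, -4·x₁^2 + 2·x₁·x₂]].
At the point, J = [[-0.5000, -7.0000], [6.2500, -5.0000]] (det J = 46.2500).
Solving J·Δ = −F gives Δ = (-1.0108, -0.2135).
Then the next iterate is (x₁, x₂)₁ = (-0.0108, -0.7135).

(-0.0108, -0.7135)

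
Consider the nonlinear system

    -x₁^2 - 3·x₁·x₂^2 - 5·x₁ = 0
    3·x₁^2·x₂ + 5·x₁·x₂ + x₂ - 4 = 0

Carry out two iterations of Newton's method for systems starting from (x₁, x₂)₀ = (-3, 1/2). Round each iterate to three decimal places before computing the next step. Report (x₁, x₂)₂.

At (-3, 1/2): F = (8.250, 2.500).
Jacobian J = [[-2·x₁ - 3·x₂^2 - 5, -6·x₁·x₂], [6·x₁·x₂ + 5·x₂, 3·x₁^2 + 5·x₁ + 1]].
At the point, J = [[0.250, 9.000], [-6.500, 13.000]] (det J = 61.750).
Solving J·Δ = −F gives Δ = (-1.372, -0.879).
Then the next iterate is (x₁, x₂)₁ = (-4.372, -0.379).
Round to (-4.372, -0.379) and repeat: F = (4.62961, -17.82711), J = [[3.31308, -9.94193], [8.04693, 36.48315]].
Δ = (0.041, 0.479), so (x₁, x₂)₂ = (-4.331, 0.100).

(-4.331, 0.100)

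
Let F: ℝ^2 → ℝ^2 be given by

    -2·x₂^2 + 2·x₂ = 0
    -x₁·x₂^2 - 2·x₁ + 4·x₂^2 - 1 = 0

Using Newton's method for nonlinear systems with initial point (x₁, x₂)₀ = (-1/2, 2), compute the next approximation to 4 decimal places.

(0.5000, 1.3333)

At (-1/2, 2): F = (-4.0000, 18.0000).
Jacobian J = [[0, -4·x₂ + 2], [-x₂^2 - 2, -2·x₁·x₂ + 8·x₂]].
At the point, J = [[0.0000, -6.0000], [-6.0000, 18.0000]] (det J = -36.0000).
Solving J·Δ = −F gives Δ = (1.0000, -0.6667).
Then the next iterate is (x₁, x₂)₁ = (0.5000, 1.3333).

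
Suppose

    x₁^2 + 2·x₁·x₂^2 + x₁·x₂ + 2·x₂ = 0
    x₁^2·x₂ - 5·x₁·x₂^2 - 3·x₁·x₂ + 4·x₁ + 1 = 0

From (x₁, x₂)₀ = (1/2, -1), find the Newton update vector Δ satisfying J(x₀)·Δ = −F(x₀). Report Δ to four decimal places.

(0.7946, -0.6786)

At (1/2, -1): F = (-1.2500, 1.7500).
Jacobian J = [[2·x₁ + 2·x₂^2 + x₂, 4·x₁·x₂ + x₁ + 2], [2·x₁·x₂ - 5·x₂^2 - 3·x₂ + 4, x₁^2 - 10·x₁·x₂ - 3·x₁]].
At the point, J = [[2.0000, 0.5000], [1.0000, 3.7500]] (det J = 7.0000).
Solving J·Δ = −F gives Δ = (0.7946, -0.6786).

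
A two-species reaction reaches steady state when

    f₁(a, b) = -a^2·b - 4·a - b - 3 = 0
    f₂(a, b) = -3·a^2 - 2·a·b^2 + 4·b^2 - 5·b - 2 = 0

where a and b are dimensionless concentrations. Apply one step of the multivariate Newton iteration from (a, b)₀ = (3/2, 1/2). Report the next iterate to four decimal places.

(2.2606, -4.0563)

At (3/2, 1/2): F = (-10.6250, -11.0000).
Jacobian J = [[-2·a·b - 4, -a^2 - 1], [-6·a - 2·b^2, -4·a·b + 8·b - 5]].
At the point, J = [[-5.5000, -3.2500], [-9.5000, -4.0000]] (det J = -8.8750).
Solving J·Δ = −F gives Δ = (0.7606, -4.5563).
Then the next iterate is (a, b)₁ = (2.2606, -4.0563).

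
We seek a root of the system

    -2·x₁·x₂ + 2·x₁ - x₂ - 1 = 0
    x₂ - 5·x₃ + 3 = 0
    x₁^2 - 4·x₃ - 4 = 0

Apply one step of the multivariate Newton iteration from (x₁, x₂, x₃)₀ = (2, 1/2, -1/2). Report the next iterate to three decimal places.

(2.750, 0.750, 0.750)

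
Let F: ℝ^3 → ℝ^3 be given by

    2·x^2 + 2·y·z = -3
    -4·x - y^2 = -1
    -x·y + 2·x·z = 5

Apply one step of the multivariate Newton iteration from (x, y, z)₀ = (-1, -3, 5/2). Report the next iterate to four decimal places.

At (-1, -3, 5/2): F = (-10.0000, -4.0000, -13.0000).
Jacobian J = [[4·x, 2·z, 2·y], [-4, -2·y, 0], [-y + 2·z, -x, 2·x]].
At the point, J = [[-4.0000, 5.0000, -6.0000], [-4.0000, 6.0000, 0.0000], [8.0000, 1.0000, -2.0000]] (det J = 320.0000).
Solving J·Δ = −F gives Δ = (1.1375, 1.4250, -1.2375).
Then the next iterate is (x, y, z)₁ = (0.1375, -1.5750, 1.2625).

(0.1375, -1.5750, 1.2625)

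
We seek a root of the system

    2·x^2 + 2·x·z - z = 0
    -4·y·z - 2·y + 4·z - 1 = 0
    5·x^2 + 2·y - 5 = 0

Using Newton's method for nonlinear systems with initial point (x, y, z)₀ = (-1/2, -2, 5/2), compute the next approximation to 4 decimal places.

(-3.8750, -6.5625, -4.8125)

At (-1/2, -2, 5/2): F = (-4.5000, 33.0000, -7.7500).
Jacobian J = [[4·x + 2·z, 0, 2·x - 1], [0, -4·z - 2, -4·y + 4], [10·x, 2, 0]].
At the point, J = [[3.0000, 0.0000, -2.0000], [0.0000, -12.0000, 12.0000], [-5.0000, 2.0000, 0.0000]] (det J = 48.0000).
Solving J·Δ = −F gives Δ = (-3.3750, -4.5625, -7.3125).
Then the next iterate is (x, y, z)₁ = (-3.8750, -6.5625, -4.8125).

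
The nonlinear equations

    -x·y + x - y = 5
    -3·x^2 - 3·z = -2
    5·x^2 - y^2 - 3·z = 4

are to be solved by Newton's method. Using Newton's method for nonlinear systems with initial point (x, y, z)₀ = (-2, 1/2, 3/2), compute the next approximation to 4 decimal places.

(-1.3889, 6.6944, -0.8889)

At (-2, 1/2, 3/2): F = (-6.5000, -14.5000, 11.2500).
Jacobian J = [[-y + 1, -x - 1, 0], [-6·x, 0, -3], [10·x, -2·y, -3]].
At the point, J = [[0.5000, 1.0000, 0.0000], [12.0000, 0.0000, -3.0000], [-20.0000, -1.0000, -3.0000]] (det J = 94.5000).
Solving J·Δ = −F gives Δ = (0.6111, 6.1944, -2.3889).
Then the next iterate is (x, y, z)₁ = (-1.3889, 6.6944, -0.8889).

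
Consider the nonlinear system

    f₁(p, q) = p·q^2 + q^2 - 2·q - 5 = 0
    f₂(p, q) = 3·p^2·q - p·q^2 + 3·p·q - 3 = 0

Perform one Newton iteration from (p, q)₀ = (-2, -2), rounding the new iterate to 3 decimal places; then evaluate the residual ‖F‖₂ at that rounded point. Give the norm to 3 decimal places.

At (-2, -2): F = (-5.000, -7.000).
Jacobian J = [[q^2, 2·p·q + 2·q - 2], [6·p·q - q^2 + 3·q, 3·p^2 - 2·p·q + 3·p]].
At the point, J = [[4.000, 2.000], [14.000, -2.000]] (det J = -36.000).
Solving J·Δ = −F gives Δ = (0.667, 1.167).
Then the next iterate is (p, q)₁ = (-1.333, -0.833).
Re-evaluating at (-1.333, -0.833): F = (-3.56507, -3.18432), so ‖F‖₂ = 4.780.

4.780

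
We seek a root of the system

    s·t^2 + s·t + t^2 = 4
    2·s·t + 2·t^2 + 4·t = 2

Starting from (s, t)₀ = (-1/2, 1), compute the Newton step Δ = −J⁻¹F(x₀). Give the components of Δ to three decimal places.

(2.269, -1.077)

At (-1/2, 1): F = (-4.000, 3.000).
Jacobian J = [[t^2 + t, 2·s·t + s + 2·t], [2·t, 2·s + 4·t + 4]].
At the point, J = [[2.000, 0.500], [2.000, 7.000]] (det J = 13.000).
Solving J·Δ = −F gives Δ = (2.269, -1.077).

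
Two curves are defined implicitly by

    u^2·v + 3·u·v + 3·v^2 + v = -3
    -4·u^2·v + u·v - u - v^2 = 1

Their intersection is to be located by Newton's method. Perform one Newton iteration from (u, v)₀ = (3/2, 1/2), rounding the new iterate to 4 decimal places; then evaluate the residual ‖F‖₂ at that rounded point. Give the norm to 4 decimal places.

2.2512

At (3/2, 1/2): F = (7.6250, -6.5000).
Jacobian J = [[2·u·v + 3·v, u^2 + 3·u + 6·v + 1], [-8·u·v + v - 1, -4·u^2 + u - 2·v]].
At the point, J = [[3.0000, 10.7500], [-6.5000, -8.5000]] (det J = 44.3750).
Solving J·Δ = −F gives Δ = (-0.1141, -0.6775).
Then the next iterate is (u, v)₁ = (1.3859, -0.1775).
Re-evaluating at (1.3859, -0.1775): F = (1.838099, -1.299693), so ‖F‖₂ = 2.2512.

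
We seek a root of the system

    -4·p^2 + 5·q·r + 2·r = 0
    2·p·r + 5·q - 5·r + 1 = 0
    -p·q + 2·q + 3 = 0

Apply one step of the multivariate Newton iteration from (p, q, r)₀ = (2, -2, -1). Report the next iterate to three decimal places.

(0.500, -0.756, 0.222)

At (2, -2, -1): F = (-8.000, -8.000, 3.000).
Jacobian J = [[-8·p, 5·r, 5·q + 2], [2·r, 5, 2·p - 5], [-q, -p + 2, 0]].
At the point, J = [[-16.000, -5.000, -8.000], [-2.000, 5.000, -1.000], [2.000, 0.000, 0.000]] (det J = 90.000).
Solving J·Δ = −F gives Δ = (-1.500, 1.244, 1.222).
Then the next iterate is (p, q, r)₁ = (0.500, -0.756, 0.222).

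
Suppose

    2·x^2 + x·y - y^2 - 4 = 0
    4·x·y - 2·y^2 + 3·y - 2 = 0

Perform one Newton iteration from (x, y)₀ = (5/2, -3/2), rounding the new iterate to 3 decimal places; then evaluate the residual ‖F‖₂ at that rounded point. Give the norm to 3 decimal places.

6.399

At (5/2, -3/2): F = (2.500, -26.000).
Jacobian J = [[4·x + y, x - 2·y], [4·y, 4·x - 4·y + 3]].
At the point, J = [[8.500, 5.500], [-6.000, 19.000]] (det J = 194.500).
Solving J·Δ = −F gives Δ = (-0.979, 1.059).
Then the next iterate is (x, y)₁ = (1.521, -0.441).
Re-evaluating at (1.521, -0.441): F = (-0.23836, -6.39501), so ‖F‖₂ = 6.399.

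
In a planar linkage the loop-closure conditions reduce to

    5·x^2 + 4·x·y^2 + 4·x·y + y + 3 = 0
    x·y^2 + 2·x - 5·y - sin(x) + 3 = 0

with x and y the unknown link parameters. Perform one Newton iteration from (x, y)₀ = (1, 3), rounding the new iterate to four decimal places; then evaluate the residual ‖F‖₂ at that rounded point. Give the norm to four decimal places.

At (1, 3): F = (59.0000, -1.841471).
Jacobian J = [[10·x + 4·y^2 + 4·y, 8·x·y + 4·x + 1], [y^2 - cos(x) + 2, 2·x·y - 5]].
At the point, J = [[58.0000, 29.0000], [10.459698, 1.0000]] (det J = -245.331233).
Solving J·Δ = −F gives Δ = (0.4582, -2.9508).
Then the next iterate is (x, y)₁ = (1.4582, 0.0492).
Re-evaluating at (1.4582, 0.0492): F = (13.982029, 4.680262), so ‖F‖₂ = 14.7446.

14.7446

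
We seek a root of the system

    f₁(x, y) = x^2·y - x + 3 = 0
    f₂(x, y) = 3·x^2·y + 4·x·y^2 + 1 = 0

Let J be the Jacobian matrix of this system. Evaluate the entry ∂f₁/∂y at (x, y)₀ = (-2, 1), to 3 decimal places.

4.000

∂f₁/∂y = x^2.
At (-2, 1) this is 4.000.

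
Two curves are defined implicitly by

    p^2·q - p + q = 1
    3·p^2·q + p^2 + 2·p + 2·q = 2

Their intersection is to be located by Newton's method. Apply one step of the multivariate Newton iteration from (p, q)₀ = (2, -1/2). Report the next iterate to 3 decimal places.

At (2, -1/2): F = (-5.500, -1.000).
Jacobian J = [[2·p·q - 1, p^2 + 1], [6·p·q + 2·p + 2, 3·p^2 + 2]].
At the point, J = [[-3.000, 5.000], [0.000, 14.000]] (det J = -42.000).
Solving J·Δ = −F gives Δ = (-1.714, 0.071).
Then the next iterate is (p, q)₁ = (0.286, -0.429).

(0.286, -0.429)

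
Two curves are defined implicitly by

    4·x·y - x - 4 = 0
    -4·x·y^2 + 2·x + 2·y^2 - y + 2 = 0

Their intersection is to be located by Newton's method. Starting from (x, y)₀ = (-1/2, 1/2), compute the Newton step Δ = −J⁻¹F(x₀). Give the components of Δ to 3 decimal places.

(2.100, -1.200)

At (-1/2, 1/2): F = (-4.500, 1.500).
Jacobian J = [[4·y - 1, 4·x], [-4·y^2 + 2, -8·x·y + 4·y - 1]].
At the point, J = [[1.000, -2.000], [1.000, 3.000]] (det J = 5.000).
Solving J·Δ = −F gives Δ = (2.100, -1.200).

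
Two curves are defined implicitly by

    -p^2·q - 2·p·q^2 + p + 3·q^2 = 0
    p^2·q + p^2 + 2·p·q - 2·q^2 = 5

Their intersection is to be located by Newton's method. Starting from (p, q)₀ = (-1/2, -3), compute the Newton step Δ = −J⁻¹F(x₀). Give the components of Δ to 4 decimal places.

At (-1/2, -3): F = (36.2500, -20.5000).
Jacobian J = [[-2·p·q - 2·q^2 + 1, -p^2 - 4·p·q + 6·q], [2·p·q + 2·p + 2·q, p^2 + 2·p - 4·q]].
At the point, J = [[-20.0000, -24.2500], [-4.0000, 11.2500]] (det J = -322.0000).
Solving J·Δ = −F gives Δ = (-0.2774, 1.7236).

(-0.2774, 1.7236)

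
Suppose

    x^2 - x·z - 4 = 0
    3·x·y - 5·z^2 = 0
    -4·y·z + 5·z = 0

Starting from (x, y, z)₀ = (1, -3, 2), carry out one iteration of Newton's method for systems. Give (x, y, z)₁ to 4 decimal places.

(6.7639, -9.3750, -3.0000)

At (1, -3, 2): F = (-5.0000, -29.0000, 34.0000).
Jacobian J = [[2·x - z, 0, -x], [3·y, 3·x, -10·z], [0, -4·z, -4·y + 5]].
At the point, J = [[0.0000, 0.0000, -1.0000], [-9.0000, 3.0000, -20.0000], [0.0000, -8.0000, 17.0000]] (det J = -72.0000).
Solving J·Δ = −F gives Δ = (5.7639, -6.3750, -5.0000).
Then the next iterate is (x, y, z)₁ = (6.7639, -9.3750, -3.0000).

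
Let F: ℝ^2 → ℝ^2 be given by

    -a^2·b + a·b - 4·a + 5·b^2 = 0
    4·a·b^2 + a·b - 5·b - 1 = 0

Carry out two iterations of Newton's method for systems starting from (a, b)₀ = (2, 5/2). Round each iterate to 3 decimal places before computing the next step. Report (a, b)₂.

(1.429, 1.169)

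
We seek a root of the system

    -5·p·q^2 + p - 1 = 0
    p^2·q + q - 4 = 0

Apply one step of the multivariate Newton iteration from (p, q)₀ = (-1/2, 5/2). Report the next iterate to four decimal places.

(3.8571, 11.9143)

At (-1/2, 5/2): F = (14.1250, -0.8750).
Jacobian J = [[-5·q^2 + 1, -10·p·q], [2·p·q, p^2 + 1]].
At the point, J = [[-30.2500, 12.5000], [-2.5000, 1.2500]] (det J = -6.5625).
Solving J·Δ = −F gives Δ = (4.3571, 9.4143).
Then the next iterate is (p, q)₁ = (3.8571, 11.9143).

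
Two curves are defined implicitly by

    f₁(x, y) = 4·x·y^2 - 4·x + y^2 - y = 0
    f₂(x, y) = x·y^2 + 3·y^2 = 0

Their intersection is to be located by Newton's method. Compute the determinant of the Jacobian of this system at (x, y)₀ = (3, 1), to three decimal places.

J = [[4·y^2 - 4, 8·x·y + 2·y - 1], [y^2, 2·x·y + 6·y]].
At the point, J = [[0.000, 25.000], [1.000, 12.000]].
det J = -25.000.

-25.000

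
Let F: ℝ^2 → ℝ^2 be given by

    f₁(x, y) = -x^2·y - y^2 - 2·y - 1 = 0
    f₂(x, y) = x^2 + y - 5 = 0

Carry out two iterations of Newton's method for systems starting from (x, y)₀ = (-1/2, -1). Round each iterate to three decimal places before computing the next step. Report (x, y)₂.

At (-1/2, -1): F = (0.250, -5.750).
Jacobian J = [[-2·x·y, -x^2 - 2·y - 2], [2·x, 1]].
At the point, J = [[-1.000, -0.250], [-1.000, 1.000]] (det J = -1.250).
Solving J·Δ = −F gives Δ = (-0.950, 4.800).
Then the next iterate is (x, y)₁ = (-1.450, 3.800).
Round to (-1.450, 3.800) and repeat: F = (-31.02950, 0.90250), J = [[11.020, -11.70250], [-2.900, 1.000]].
Δ = (-0.893, -3.493), so (x, y)₂ = (-2.343, 0.307).

(-2.343, 0.307)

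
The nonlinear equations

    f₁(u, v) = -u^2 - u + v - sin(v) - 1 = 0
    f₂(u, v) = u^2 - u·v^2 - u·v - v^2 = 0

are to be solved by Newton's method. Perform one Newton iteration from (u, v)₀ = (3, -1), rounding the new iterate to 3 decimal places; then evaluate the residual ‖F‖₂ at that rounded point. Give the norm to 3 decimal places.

At (3, -1): F = (-13.15853, 8.000).
Jacobian J = [[-2·u - 1, -cos(v) + 1], [2·u - v^2 - v, -2·u·v - u - 2·v]].
At the point, J = [[-7.000, 0.45970], [6.000, 5.000]] (det J = -37.75819).
Solving J·Δ = −F gives Δ = (-1.840, 0.608).
Then the next iterate is (u, v)₁ = (1.160, -0.392).
Re-evaluating at (1.160, -0.392): F = (-3.51556, 1.46841), so ‖F‖₂ = 3.810.

3.810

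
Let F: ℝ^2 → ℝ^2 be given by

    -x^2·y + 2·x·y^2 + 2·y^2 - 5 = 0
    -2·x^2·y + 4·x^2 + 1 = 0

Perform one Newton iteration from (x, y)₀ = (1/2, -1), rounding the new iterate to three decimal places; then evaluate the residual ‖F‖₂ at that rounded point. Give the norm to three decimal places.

1.058

At (1/2, -1): F = (-1.750, 2.500).
Jacobian J = [[-2·x·y + 2·y^2, -x^2 + 4·x·y + 4·y], [-4·x·y + 8·x, -2·x^2]].
At the point, J = [[3.000, -6.250], [6.000, -0.500]] (det J = 36.000).
Solving J·Δ = −F gives Δ = (-0.458, -0.500).
Then the next iterate is (x, y)₁ = (0.042, -1.500).
Re-evaluating at (0.042, -1.500): F = (-0.30835, 1.01235), so ‖F‖₂ = 1.058.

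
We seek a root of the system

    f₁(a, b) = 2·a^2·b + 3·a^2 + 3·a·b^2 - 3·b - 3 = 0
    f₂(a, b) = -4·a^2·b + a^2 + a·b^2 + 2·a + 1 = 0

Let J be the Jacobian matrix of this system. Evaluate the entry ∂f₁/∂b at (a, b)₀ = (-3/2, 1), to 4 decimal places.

∂f₁/∂b = 2·a^2 + 6·a·b - 3.
At (-3/2, 1) this is -7.5000.

-7.5000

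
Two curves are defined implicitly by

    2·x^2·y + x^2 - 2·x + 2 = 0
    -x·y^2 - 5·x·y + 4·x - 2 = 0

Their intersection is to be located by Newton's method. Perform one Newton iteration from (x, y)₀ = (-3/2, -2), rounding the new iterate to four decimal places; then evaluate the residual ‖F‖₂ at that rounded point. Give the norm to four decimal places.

3.0303

At (-3/2, -2): F = (-1.7500, -17.0000).
Jacobian J = [[4·x·y + 2·x - 2, 2·x^2], [-y^2 - 5·y + 4, -2·x·y - 5·x]].
At the point, J = [[7.0000, 4.5000], [10.0000, 1.5000]] (det J = -34.5000).
Solving J·Δ = −F gives Δ = (2.1413, -2.9420).
Then the next iterate is (x, y)₁ = (0.6413, -4.9420).
Re-evaluating at (0.6413, -4.9420): F = (-2.936284, 0.749020), so ‖F‖₂ = 3.0303.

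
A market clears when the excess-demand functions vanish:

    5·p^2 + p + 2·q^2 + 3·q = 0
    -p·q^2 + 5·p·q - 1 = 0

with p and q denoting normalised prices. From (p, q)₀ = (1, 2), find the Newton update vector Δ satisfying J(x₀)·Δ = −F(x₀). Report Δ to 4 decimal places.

At (1, 2): F = (20.0000, 5.0000).
Jacobian J = [[10·p + 1, 4·q + 3], [-q^2 + 5·q, -2·p·q + 5·p]].
At the point, J = [[11.0000, 11.0000], [6.0000, 1.0000]] (det J = -55.0000).
Solving J·Δ = −F gives Δ = (-0.6364, -1.1818).

(-0.6364, -1.1818)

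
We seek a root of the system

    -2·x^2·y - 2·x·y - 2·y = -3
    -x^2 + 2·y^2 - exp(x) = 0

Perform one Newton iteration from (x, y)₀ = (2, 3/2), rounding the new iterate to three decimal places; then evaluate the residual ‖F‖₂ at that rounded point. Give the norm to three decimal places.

5.308

At (2, 3/2): F = (-18.000, -6.88906).
Jacobian J = [[-4·x·y - 2·y, -2·x^2 - 2·x - 2], [-2·x - exp(x), 4·y]].
At the point, J = [[-15.000, -14.000], [-11.38906, 6.000]] (det J = -249.44679).
Solving J·Δ = −F gives Δ = (-0.820, -0.408).
Then the next iterate is (x, y)₁ = (1.180, 1.092).
Re-evaluating at (1.180, 1.092): F = (-4.80212, -2.26185), so ‖F‖₂ = 5.308.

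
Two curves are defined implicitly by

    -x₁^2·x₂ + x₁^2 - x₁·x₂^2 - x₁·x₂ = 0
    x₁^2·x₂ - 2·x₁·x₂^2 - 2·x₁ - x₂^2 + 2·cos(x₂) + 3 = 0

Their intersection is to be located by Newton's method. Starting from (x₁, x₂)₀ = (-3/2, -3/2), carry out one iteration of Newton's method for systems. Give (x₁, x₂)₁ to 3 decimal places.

(-8.111, 10.174)

At (-3/2, -3/2): F = (6.750, 7.26647).
Jacobian J = [[-2·x₁·x₂ + 2·x₁ - x₂^2 - x₂, -x₁^2 - 2·x₁·x₂ - x₁], [2·x₁·x₂ - 2·x₂^2 - 2, x₁^2 - 4·x₁·x₂ - 2·x₂ - 2·sin(x₂)]].
At the point, J = [[-8.250, -5.250], [-2.000, -1.75501]] (det J = 3.97883).
Solving J·Δ = −F gives Δ = (-6.611, 11.674).
Then the next iterate is (x₁, x₂)₁ = (-8.111, 10.174).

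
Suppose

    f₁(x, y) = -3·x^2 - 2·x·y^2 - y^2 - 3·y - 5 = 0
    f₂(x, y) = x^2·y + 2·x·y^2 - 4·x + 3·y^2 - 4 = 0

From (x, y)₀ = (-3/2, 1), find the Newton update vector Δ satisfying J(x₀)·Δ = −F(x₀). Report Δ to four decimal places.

(1.5873, 1.6386)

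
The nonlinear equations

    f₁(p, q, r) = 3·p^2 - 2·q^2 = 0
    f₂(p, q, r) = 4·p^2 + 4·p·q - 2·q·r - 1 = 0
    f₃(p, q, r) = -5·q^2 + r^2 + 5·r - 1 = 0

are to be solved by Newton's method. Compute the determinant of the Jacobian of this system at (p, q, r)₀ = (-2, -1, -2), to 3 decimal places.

J = [[6·p, -4·q, 0], [8·p + 4·q, 4·p - 2·r, -2·q], [0, -10·q, 2·r + 5]].
At the point, J = [[-12.000, 4.000, 0.000], [-20.000, -4.000, 2.000], [0.000, 10.000, 1.000]].
det J = 368.000.

368.000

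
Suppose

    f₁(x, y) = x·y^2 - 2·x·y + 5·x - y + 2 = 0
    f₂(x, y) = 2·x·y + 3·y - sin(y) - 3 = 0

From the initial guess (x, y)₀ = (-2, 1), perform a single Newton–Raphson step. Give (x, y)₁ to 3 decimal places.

(-0.572, -0.290)

At (-2, 1): F = (-7.000, -4.84147).
Jacobian J = [[y^2 - 2·y + 5, 2·x·y - 2·x - 1], [2·y, 2·x - cos(y) + 3]].
At the point, J = [[4.000, -1.000], [2.000, -1.54030]] (det J = -4.16121).
Solving J·Δ = −F gives Δ = (1.428, -1.290).
Then the next iterate is (x, y)₁ = (-0.572, -0.290).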